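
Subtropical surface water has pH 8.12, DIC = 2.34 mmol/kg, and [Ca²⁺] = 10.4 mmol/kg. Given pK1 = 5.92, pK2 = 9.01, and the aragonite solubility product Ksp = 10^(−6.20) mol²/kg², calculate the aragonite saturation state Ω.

Ω = 4.38

α₂ = 1 / (1 + [H⁺]/K2 + [H⁺]²/(K1K2)) = 1 / (1 + 10^+0.89 + 10^-1.31)
   = 1 / (1 + 7.7625 + 0.048978) = 1/8.8114 = 0.1135
[CO3²⁻] = α₂ × DIC = 0.1135 × 2.34 = 0.2656 mmol/kg
Ksp = 10^(−6.20) = 6.310×10^-7
Ω = [Ca²⁺][CO3²⁻]/Ksp = (10.4×10^-3)(2.656×10^-4) / 6.310×10^-7 = 4.38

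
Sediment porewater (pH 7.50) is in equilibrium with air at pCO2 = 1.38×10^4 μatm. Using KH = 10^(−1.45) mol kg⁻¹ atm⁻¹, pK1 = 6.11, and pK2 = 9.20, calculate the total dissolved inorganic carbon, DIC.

DIC = 12.7 mmol/kg

[CO2*] = KH · pCO2 = 10^(−1.45) × 1.38×10^4×10^-6 = 4.896×10^-4 mol/kg
α₀ = 1/(1 + K1/[H⁺] + K1K2/[H⁺]²) = 1/(1 + 10^+1.39 + 10^-0.31) = 0.03841
DIC = [CO2*]/α₀ = 4.896×10^-4 / 0.03841 = 12.7 mmol/kg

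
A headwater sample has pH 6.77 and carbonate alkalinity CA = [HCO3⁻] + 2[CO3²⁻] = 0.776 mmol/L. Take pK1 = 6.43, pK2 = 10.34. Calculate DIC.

DIC = 1.13 mmol/L

CA = [HCO3⁻] + 2[CO3²⁻] = (α₁ + 2α₂)·DIC
At pH 6.77: [H⁺]/K1 = 10^-0.34 = 0.45709, K2/[H⁺] = 10^-3.57 = 0.00026915
α₁ = 1/(1 + 0.45709 + 0.00026915) = 1/1.4574 = 0.6862; α₂ = α₁·K2/[H⁺] = 0.0001847
α₁ + 2α₂ = 0.6865
DIC = CA / (α₁ + 2α₂) = 0.776 / 0.6865 = 1.13 mmol/L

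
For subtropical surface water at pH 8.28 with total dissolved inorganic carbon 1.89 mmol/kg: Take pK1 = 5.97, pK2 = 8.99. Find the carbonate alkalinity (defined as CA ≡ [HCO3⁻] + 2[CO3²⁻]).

CA = 2.19 mmol/kg

CA = [HCO3⁻] + 2[CO3²⁻] = (α₁ + 2α₂)·DIC
At pH 8.28: [H⁺]/K1 = 10^-2.31 = 0.0048978, K2/[H⁺] = 10^-0.71 = 0.19498
α₁ = 1/(1 + 0.0048978 + 0.19498) = 1/1.1999 = 0.8334; α₂ = α₁·K2/[H⁺] = 0.1625
α₁ + 2α₂ = 1.1584
CA = 1.1584 × 1.89 = 2.19 mmol/kg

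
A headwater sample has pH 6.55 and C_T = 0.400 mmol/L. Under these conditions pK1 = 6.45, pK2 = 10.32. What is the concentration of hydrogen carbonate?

[HCO3⁻] = 0.223 mmol/L

α₁ = 1 / (1 + [H⁺]/K1 + K2/[H⁺]) = 1 / (1 + 10^-0.10 + 10^-3.77)
   = 1 / (1 + 0.79433 + 0.00016982) = 1/1.7945 = 0.5573
[HCO3⁻] = α₁ × DIC = 0.5573 × 0.400 = 0.223 mmol/L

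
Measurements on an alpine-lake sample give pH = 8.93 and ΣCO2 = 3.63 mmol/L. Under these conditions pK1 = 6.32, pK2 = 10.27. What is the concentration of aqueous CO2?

[CO2*] = 8.50 μmol/L

α₀ = 1 / (1 + K1/[H⁺] + K1K2/[H⁺]²) = 1 / (1 + 10^+2.61 + 10^+1.27)
   = 1 / (1 + 407.38 + 18.621) = 1/427.00 = 0.002342
[CO2*] = α₀ × DIC = 0.002342 × 3.63 = 0.00850 mmol/L = 8.50 μmol/L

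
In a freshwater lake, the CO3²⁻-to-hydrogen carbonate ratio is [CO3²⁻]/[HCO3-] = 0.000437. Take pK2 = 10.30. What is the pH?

pH = 6.94

From K2 = [H⁺][CO3²⁻]/[HCO3-]:  pH = pK2 + log₁₀([CO3²⁻]/[HCO3-])
log₁₀(0.000437) = -3.360
pH = 10.30 + (-3.360) = 6.94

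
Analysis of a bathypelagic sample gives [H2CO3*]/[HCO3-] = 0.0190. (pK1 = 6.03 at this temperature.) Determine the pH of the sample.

pH = 7.75

From K1 = [H⁺][HCO3-]/[H2CO3*]:  pH = pK1 − log₁₀([H2CO3*]/[HCO3-])
log₁₀(0.0190) = -1.721
pH = 6.03 − (-1.721) = 7.75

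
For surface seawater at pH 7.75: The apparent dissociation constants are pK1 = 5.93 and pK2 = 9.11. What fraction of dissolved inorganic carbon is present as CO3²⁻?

α₂ = 1 / (1 + [H⁺]/K2 + [H⁺]²/(K1K2)) = 1 / (1 + 10^+1.36 + 10^-0.46)
   = 1 / (1 + 22.909 + 0.34674) = 1/24.255 = 0.04123

α₂ = 0.0412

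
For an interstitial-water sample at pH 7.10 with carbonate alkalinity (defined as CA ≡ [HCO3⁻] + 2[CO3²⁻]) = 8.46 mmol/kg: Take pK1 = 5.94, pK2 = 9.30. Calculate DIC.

CA = [HCO3⁻] + 2[CO3²⁻] = (α₁ + 2α₂)·DIC
At pH 7.10: [H⁺]/K1 = 10^-1.16 = 0.069183, K2/[H⁺] = 10^-2.20 = 0.0063096
α₁ = 1/(1 + 0.069183 + 0.0063096) = 1/1.0755 = 0.9298; α₂ = α₁·K2/[H⁺] = 0.005867
α₁ + 2α₂ = 0.9415
DIC = CA / (α₁ + 2α₂) = 8.46 / 0.9415 = 8.99 mmol/kg

DIC = 8.99 mmol/kg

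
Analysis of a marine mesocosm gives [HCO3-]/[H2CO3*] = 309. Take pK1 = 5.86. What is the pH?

From K1 = [H⁺][HCO3-]/[H2CO3*]:  pH = pK1 + log₁₀([HCO3-]/[H2CO3*])
log₁₀(309) = +2.490
pH = 5.86 + (+2.490) = 8.35

pH = 8.35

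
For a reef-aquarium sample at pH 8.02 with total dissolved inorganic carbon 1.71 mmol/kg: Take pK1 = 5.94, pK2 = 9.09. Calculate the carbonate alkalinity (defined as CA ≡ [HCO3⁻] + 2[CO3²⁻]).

CA = 1.83 mmol/kg

CA = [HCO3⁻] + 2[CO3²⁻] = (α₁ + 2α₂)·DIC
At pH 8.02: [H⁺]/K1 = 10^-2.08 = 0.0083176, K2/[H⁺] = 10^-1.07 = 0.085114
α₁ = 1/(1 + 0.0083176 + 0.085114) = 1/1.0934 = 0.9146; α₂ = α₁·K2/[H⁺] = 0.07784
α₁ + 2α₂ = 1.0702
CA = 1.0702 × 1.71 = 1.83 mmol/kg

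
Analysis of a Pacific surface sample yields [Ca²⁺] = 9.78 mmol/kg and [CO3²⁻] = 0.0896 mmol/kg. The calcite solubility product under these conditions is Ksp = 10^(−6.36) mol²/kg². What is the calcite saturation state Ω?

Ω = 2.01

Ksp = 10^(−6.36) = 4.365×10^-7
Ω = [Ca²⁺][CO3²⁻]/Ksp = (9.78×10^-3)(0.0896×10^-3) / 4.365×10^-7 = 2.01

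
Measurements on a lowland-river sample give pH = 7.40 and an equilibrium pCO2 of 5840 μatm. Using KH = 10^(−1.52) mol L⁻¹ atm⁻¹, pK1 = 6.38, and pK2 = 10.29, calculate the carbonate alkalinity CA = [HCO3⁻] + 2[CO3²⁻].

[CO2*] = KH · pCO2 = 10^(−1.52) × 5840×10^-6 = 1.764×10^-4 mol/L
α₀ = 1/(1 + K1/[H⁺] + K1K2/[H⁺]²) = 1/(1 + 10^+1.02 + 10^-1.87) = 0.08707
DIC = [CO2*]/α₀ = 1.764×10^-4 / 0.08707 = 2.026 mmol/L
CA = (α₁ + 2α₂)·DIC = (0.9118 + 2×0.001175) × 2.026 = 1.85 mmol/L

CA = 1.85 mmol/L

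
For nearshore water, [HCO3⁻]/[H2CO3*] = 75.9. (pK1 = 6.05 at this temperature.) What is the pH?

pH = 7.93

From K1 = [H⁺][HCO3⁻]/[H2CO3*]:  pH = pK1 + log₁₀([HCO3⁻]/[H2CO3*])
log₁₀(75.9) = +1.880
pH = 6.05 + (+1.880) = 7.93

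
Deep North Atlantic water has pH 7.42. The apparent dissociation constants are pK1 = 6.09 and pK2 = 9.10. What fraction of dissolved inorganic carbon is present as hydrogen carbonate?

α₁ = 0.937

α₁ = 1 / (1 + [H⁺]/K1 + K2/[H⁺]) = 1 / (1 + 10^-1.33 + 10^-1.68)
   = 1 / (1 + 0.046774 + 0.020893) = 1/1.0677 = 0.9366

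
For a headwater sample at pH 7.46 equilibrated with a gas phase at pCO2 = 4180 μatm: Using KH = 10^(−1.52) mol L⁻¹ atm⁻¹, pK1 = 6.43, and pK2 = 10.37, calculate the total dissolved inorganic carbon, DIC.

DIC = 1.48 mmol/L

[CO2*] = KH · pCO2 = 10^(−1.52) × 4180×10^-6 = 1.262×10^-4 mol/L
α₀ = 1/(1 + K1/[H⁺] + K1K2/[H⁺]²) = 1/(1 + 10^+1.03 + 10^-1.88) = 0.08526
DIC = [CO2*]/α₀ = 1.262×10^-4 / 0.08526 = 1.48 mmol/L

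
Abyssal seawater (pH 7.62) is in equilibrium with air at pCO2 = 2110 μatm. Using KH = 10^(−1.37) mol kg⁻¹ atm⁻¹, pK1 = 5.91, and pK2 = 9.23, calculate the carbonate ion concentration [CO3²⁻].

[CO3²⁻] = 0.113 mmol/kg

[CO2*] = KH · pCO2 = 10^(−1.37) × 2110×10^-6 = 9.001×10^-5 mol/kg
α₀ = 1/(1 + K1/[H⁺] + K1K2/[H⁺]²) = 1/(1 + 10^+1.71 + 10^+0.10) = 0.01868
DIC = [CO2*]/α₀ = 9.001×10^-5 / 0.01868 = 4.819 mmol/kg
[CO3²⁻] = α₂·DIC; α₂ = 0.02351, so [CO3²⁻] = 0.02351 × 4.819 = 0.113 mmol/kg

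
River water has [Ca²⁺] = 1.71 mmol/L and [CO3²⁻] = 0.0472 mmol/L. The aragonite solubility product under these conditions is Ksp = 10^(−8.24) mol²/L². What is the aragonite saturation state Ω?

Ω = 14.0

Ksp = 10^(−8.24) = 5.754×10^-9
Ω = [Ca²⁺][CO3²⁻]/Ksp = (1.71×10^-3)(0.0472×10^-3) / 5.754×10^-9 = 14.0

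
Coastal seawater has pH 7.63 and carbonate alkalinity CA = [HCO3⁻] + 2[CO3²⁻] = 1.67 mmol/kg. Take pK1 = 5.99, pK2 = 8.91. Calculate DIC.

CA = [HCO3⁻] + 2[CO3²⁻] = (α₁ + 2α₂)·DIC
At pH 7.63: [H⁺]/K1 = 10^-1.64 = 0.022909, K2/[H⁺] = 10^-1.28 = 0.052481
α₁ = 1/(1 + 0.022909 + 0.052481) = 1/1.0754 = 0.9299; α₂ = α₁·K2/[H⁺] = 0.04880
α₁ + 2α₂ = 1.0275
DIC = CA / (α₁ + 2α₂) = 1.67 / 1.0275 = 1.63 mmol/kg

DIC = 1.63 mmol/kg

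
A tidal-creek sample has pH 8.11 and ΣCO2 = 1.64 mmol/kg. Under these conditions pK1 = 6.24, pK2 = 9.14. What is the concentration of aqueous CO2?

[CO2*] = 20.0 μmol/kg

α₀ = 1 / (1 + K1/[H⁺] + K1K2/[H⁺]²) = 1 / (1 + 10^+1.87 + 10^+0.84)
   = 1 / (1 + 74.131 + 6.9183) = 1/82.049 = 0.01219
[CO2*] = α₀ × DIC = 0.01219 × 1.64 = 0.0200 mmol/kg = 20.0 μmol/kg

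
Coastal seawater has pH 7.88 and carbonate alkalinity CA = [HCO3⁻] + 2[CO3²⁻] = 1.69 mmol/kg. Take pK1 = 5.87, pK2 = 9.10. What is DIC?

CA = [HCO3⁻] + 2[CO3²⁻] = (α₁ + 2α₂)·DIC
At pH 7.88: [H⁺]/K1 = 10^-2.01 = 0.0097724, K2/[H⁺] = 10^-1.22 = 0.060256
α₁ = 1/(1 + 0.0097724 + 0.060256) = 1/1.0700 = 0.9346; α₂ = α₁·K2/[H⁺] = 0.05631
α₁ + 2α₂ = 1.0472
DIC = CA / (α₁ + 2α₂) = 1.69 / 1.0472 = 1.61 mmol/kg

DIC = 1.61 mmol/kg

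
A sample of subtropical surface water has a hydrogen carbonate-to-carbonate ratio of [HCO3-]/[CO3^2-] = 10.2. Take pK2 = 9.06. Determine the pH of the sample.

pH = 8.05

From K2 = [H⁺][CO3^2-]/[HCO3-]:  pH = pK2 − log₁₀([HCO3-]/[CO3^2-])
log₁₀(10.2) = +1.009
pH = 9.06 − (+1.009) = 8.05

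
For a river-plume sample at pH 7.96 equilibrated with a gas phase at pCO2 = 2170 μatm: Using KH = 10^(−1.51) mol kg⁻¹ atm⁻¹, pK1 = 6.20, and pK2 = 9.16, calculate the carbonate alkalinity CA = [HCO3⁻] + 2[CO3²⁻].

[CO2*] = KH · pCO2 = 10^(−1.51) × 2170×10^-6 = 6.706×10^-5 mol/kg
α₀ = 1/(1 + K1/[H⁺] + K1K2/[H⁺]²) = 1/(1 + 10^+1.76 + 10^+0.56) = 0.01608
DIC = [CO2*]/α₀ = 6.706×10^-5 / 0.01608 = 4.169 mmol/kg
CA = (α₁ + 2α₂)·DIC = (0.9255 + 2×0.05840) × 4.169 = 4.35 mmol/kg

CA = 4.35 mmol/kg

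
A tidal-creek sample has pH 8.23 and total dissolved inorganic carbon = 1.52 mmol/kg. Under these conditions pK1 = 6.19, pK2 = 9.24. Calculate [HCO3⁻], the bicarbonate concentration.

α₁ = 1 / (1 + [H⁺]/K1 + K2/[H⁺]) = 1 / (1 + 10^-2.04 + 10^-1.01)
   = 1 / (1 + 0.0091201 + 0.097724) = 1/1.1068 = 0.9035
[HCO3⁻] = α₁ × DIC = 0.9035 × 1.52 = 1.37 mmol/kg

[HCO3⁻] = 1.37 mmol/kg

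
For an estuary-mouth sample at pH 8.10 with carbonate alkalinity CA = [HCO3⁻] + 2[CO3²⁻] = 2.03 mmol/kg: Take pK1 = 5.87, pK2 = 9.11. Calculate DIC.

DIC = 1.87 mmol/kg

CA = [HCO3⁻] + 2[CO3²⁻] = (α₁ + 2α₂)·DIC
At pH 8.10: [H⁺]/K1 = 10^-2.23 = 0.0058884, K2/[H⁺] = 10^-1.01 = 0.097724
α₁ = 1/(1 + 0.0058884 + 0.097724) = 1/1.1036 = 0.9061; α₂ = α₁·K2/[H⁺] = 0.08855
α₁ + 2α₂ = 1.0832
DIC = CA / (α₁ + 2α₂) = 2.03 / 1.0832 = 1.87 mmol/kg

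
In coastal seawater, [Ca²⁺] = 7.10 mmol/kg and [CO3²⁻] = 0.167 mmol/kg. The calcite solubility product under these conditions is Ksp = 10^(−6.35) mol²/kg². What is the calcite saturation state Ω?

Ksp = 10^(−6.35) = 4.467×10^-7
Ω = [Ca²⁺][CO3²⁻]/Ksp = (7.10×10^-3)(0.167×10^-3) / 4.467×10^-7 = 2.65

Ω = 2.65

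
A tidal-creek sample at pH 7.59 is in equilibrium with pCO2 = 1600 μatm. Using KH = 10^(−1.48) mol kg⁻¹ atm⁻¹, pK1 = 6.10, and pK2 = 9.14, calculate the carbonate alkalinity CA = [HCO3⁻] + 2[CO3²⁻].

CA = 1.73 mmol/kg

[CO2*] = KH · pCO2 = 10^(−1.48) × 1600×10^-6 = 5.298×10^-5 mol/kg
α₀ = 1/(1 + K1/[H⁺] + K1K2/[H⁺]²) = 1/(1 + 10^+1.49 + 10^-0.06) = 0.03051
DIC = [CO2*]/α₀ = 5.298×10^-5 / 0.03051 = 1.736 mmol/kg
CA = (α₁ + 2α₂)·DIC = (0.9429 + 2×0.02657) × 1.736 = 1.73 mmol/kg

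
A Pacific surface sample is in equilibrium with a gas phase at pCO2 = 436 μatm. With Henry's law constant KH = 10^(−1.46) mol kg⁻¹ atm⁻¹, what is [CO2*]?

[CO2*] = 15.1 μmol/kg

KH = 10^(−1.46) = 3.467×10^-2 mol kg⁻¹ atm⁻¹
[CO2*] = KH · pCO2 = 3.467×10^-2 × 436×10^-6 atm = 1.51×10^-5 mol/kg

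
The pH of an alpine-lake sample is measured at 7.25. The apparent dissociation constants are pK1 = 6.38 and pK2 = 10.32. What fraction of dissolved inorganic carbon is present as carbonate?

α₂ = 1 / (1 + [H⁺]/K2 + [H⁺]²/(K1K2)) = 1 / (1 + 10^+3.07 + 10^+2.20)
   = 1 / (1 + 1174.9 + 158.49) = 1/1334.4 = 0.0007494

α₂ = 0.000749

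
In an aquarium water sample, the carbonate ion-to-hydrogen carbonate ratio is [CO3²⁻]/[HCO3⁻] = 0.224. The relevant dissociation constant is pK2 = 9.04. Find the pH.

From K2 = [H⁺][CO3²⁻]/[HCO3⁻]:  pH = pK2 + log₁₀([CO3²⁻]/[HCO3⁻])
log₁₀(0.224) = -0.650
pH = 9.04 + (-0.650) = 8.39

pH = 8.39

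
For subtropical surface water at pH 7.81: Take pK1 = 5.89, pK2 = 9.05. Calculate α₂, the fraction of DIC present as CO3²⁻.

α₂ = 0.0538

α₂ = 1 / (1 + [H⁺]/K2 + [H⁺]²/(K1K2)) = 1 / (1 + 10^+1.24 + 10^-0.68)
   = 1 / (1 + 17.378 + 0.20893) = 1/18.587 = 0.05380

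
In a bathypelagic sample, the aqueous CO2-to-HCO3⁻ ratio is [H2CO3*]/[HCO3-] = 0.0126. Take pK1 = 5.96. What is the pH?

pH = 7.86

From K1 = [H⁺][HCO3-]/[H2CO3*]:  pH = pK1 − log₁₀([H2CO3*]/[HCO3-])
log₁₀(0.0126) = -1.900
pH = 5.96 − (-1.900) = 7.86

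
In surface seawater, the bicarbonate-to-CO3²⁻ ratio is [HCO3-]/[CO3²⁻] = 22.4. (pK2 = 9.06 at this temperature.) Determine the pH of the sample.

From K2 = [H⁺][CO3²⁻]/[HCO3-]:  pH = pK2 − log₁₀([HCO3-]/[CO3²⁻])
log₁₀(22.4) = +1.350
pH = 9.06 − (+1.350) = 7.71

pH = 7.71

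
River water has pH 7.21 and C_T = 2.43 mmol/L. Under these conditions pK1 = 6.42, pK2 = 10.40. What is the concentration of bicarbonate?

[HCO3⁻] = 2.09 mmol/L

α₁ = 1 / (1 + [H⁺]/K1 + K2/[H⁺]) = 1 / (1 + 10^-0.79 + 10^-3.19)
   = 1 / (1 + 0.16218 + 0.00064565) = 1/1.1628 = 0.8600
[HCO3⁻] = α₁ × DIC = 0.8600 × 2.43 = 2.09 mmol/L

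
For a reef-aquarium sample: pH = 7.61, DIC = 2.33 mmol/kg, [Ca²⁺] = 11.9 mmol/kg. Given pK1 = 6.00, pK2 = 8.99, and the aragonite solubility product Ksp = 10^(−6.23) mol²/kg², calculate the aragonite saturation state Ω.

α₂ = 1 / (1 + [H⁺]/K2 + [H⁺]²/(K1K2)) = 1 / (1 + 10^+1.38 + 10^-0.23)
   = 1 / (1 + 23.988 + 0.58884) = 1/25.577 = 0.03910
[CO3²⁻] = α₂ × DIC = 0.03910 × 2.33 = 0.09110 mmol/kg
Ksp = 10^(−6.23) = 5.888×10^-7
Ω = [Ca²⁺][CO3²⁻]/Ksp = (11.9×10^-3)(9.110×10^-5) / 5.888×10^-7 = 1.84

Ω = 1.84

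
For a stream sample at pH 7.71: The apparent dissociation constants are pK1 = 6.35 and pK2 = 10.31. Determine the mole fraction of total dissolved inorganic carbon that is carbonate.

α₂ = 1 / (1 + [H⁺]/K2 + [H⁺]²/(K1K2)) = 1 / (1 + 10^+2.60 + 10^+1.24)
   = 1 / (1 + 398.11 + 17.378) = 1/416.49 = 0.002401

α₂ = 0.00240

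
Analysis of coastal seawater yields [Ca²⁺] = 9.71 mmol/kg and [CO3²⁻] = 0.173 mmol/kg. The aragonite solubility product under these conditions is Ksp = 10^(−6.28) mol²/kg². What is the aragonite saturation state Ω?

Ksp = 10^(−6.28) = 5.248×10^-7
Ω = [Ca²⁺][CO3²⁻]/Ksp = (9.71×10^-3)(0.173×10^-3) / 5.248×10^-7 = 3.20

Ω = 3.20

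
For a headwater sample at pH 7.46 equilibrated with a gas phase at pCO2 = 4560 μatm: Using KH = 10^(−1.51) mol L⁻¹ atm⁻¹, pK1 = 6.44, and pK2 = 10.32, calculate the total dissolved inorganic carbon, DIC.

DIC = 1.62 mmol/L

[CO2*] = KH · pCO2 = 10^(−1.51) × 4560×10^-6 = 1.409×10^-4 mol/L
α₀ = 1/(1 + K1/[H⁺] + K1K2/[H⁺]²) = 1/(1 + 10^+1.02 + 10^-1.84) = 0.08706
DIC = [CO2*]/α₀ = 1.409×10^-4 / 0.08706 = 1.62 mmol/L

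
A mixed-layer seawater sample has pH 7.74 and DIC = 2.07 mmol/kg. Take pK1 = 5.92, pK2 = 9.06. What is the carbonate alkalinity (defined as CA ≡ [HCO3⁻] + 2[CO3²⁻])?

CA = 2.13 mmol/kg

CA = [HCO3⁻] + 2[CO3²⁻] = (α₁ + 2α₂)·DIC
At pH 7.74: [H⁺]/K1 = 10^-1.82 = 0.015136, K2/[H⁺] = 10^-1.32 = 0.047863
α₁ = 1/(1 + 0.015136 + 0.047863) = 1/1.0630 = 0.9407; α₂ = α₁·K2/[H⁺] = 0.04503
α₁ + 2α₂ = 1.0308
CA = 1.0308 × 2.07 = 2.13 mmol/kg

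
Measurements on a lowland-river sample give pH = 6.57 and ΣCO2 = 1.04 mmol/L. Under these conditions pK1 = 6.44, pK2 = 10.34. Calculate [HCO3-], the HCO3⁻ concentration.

α₁ = 1 / (1 + [H⁺]/K1 + K2/[H⁺]) = 1 / (1 + 10^-0.13 + 10^-3.77)
   = 1 / (1 + 0.74131 + 0.00016982) = 1/1.7415 = 0.5742
[HCO3⁻] = α₁ × DIC = 0.5742 × 1.04 = 0.597 mmol/L

[HCO3⁻] = 0.597 mmol/L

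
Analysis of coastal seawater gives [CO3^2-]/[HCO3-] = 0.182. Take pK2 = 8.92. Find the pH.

pH = 8.18

From K2 = [H⁺][CO3^2-]/[HCO3-]:  pH = pK2 + log₁₀([CO3^2-]/[HCO3-])
log₁₀(0.182) = -0.740
pH = 8.92 + (-0.740) = 8.18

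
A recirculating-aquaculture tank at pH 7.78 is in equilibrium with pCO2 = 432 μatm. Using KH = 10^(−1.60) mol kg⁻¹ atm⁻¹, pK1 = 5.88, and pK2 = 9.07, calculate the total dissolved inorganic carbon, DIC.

[CO2*] = KH · pCO2 = 10^(−1.60) × 432×10^-6 = 1.085×10^-5 mol/kg
α₀ = 1/(1 + K1/[H⁺] + K1K2/[H⁺]²) = 1/(1 + 10^+1.90 + 10^+0.61) = 0.01183
DIC = [CO2*]/α₀ = 1.085×10^-5 / 0.01183 = 0.917 mmol/kg

DIC = 0.917 mmol/kg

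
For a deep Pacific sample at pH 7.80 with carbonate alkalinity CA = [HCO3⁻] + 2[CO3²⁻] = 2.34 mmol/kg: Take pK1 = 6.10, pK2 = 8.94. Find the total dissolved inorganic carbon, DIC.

CA = [HCO3⁻] + 2[CO3²⁻] = (α₁ + 2α₂)·DIC
At pH 7.80: [H⁺]/K1 = 10^-1.70 = 0.019953, K2/[H⁺] = 10^-1.14 = 0.072444
α₁ = 1/(1 + 0.019953 + 0.072444) = 1/1.0924 = 0.9154; α₂ = α₁·K2/[H⁺] = 0.06632
α₁ + 2α₂ = 1.0481
DIC = CA / (α₁ + 2α₂) = 2.34 / 1.0481 = 2.23 mmol/kg

DIC = 2.23 mmol/kg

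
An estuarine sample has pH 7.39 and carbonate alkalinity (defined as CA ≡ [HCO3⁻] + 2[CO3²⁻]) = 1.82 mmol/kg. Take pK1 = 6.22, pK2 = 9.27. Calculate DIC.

DIC = 1.92 mmol/kg

CA = [HCO3⁻] + 2[CO3²⁻] = (α₁ + 2α₂)·DIC
At pH 7.39: [H⁺]/K1 = 10^-1.17 = 0.067608, K2/[H⁺] = 10^-1.88 = 0.013183
α₁ = 1/(1 + 0.067608 + 0.013183) = 1/1.0808 = 0.9252; α₂ = α₁·K2/[H⁺] = 0.01220
α₁ + 2α₂ = 0.9496
DIC = CA / (α₁ + 2α₂) = 1.82 / 0.9496 = 1.92 mmol/kg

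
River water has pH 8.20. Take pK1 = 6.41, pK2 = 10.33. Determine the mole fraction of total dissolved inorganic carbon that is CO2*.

α₀ = 0.0158

α₀ = 1 / (1 + K1/[H⁺] + K1K2/[H⁺]²) = 1 / (1 + 10^+1.79 + 10^-0.34)
   = 1 / (1 + 61.660 + 0.45709) = 1/63.117 = 0.01584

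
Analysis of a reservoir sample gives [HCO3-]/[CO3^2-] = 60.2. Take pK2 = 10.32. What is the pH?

From K2 = [H⁺][CO3^2-]/[HCO3-]:  pH = pK2 − log₁₀([HCO3-]/[CO3^2-])
log₁₀(60.2) = +1.780
pH = 10.32 − (+1.780) = 8.54

pH = 8.54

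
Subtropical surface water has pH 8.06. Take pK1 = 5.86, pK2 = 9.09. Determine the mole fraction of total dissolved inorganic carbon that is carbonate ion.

α₂ = 1 / (1 + [H⁺]/K2 + [H⁺]²/(K1K2)) = 1 / (1 + 10^+1.03 + 10^-1.17)
   = 1 / (1 + 10.715 + 0.067608) = 1/11.783 = 0.08487

α₂ = 0.0849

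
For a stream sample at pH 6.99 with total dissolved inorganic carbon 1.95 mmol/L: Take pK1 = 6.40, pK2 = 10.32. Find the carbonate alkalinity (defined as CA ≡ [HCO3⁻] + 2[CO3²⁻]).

CA = [HCO3⁻] + 2[CO3²⁻] = (α₁ + 2α₂)·DIC
At pH 6.99: [H⁺]/K1 = 10^-0.59 = 0.25704, K2/[H⁺] = 10^-3.33 = 0.00046774
α₁ = 1/(1 + 0.25704 + 0.00046774) = 1/1.2575 = 0.7952; α₂ = α₁·K2/[H⁺] = 0.0003720
α₁ + 2α₂ = 0.7960
CA = 0.7960 × 1.95 = 1.55 mmol/L

CA = 1.55 mmol/L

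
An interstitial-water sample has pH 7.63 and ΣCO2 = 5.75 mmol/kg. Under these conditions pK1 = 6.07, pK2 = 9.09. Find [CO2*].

[CO2*] = 0.149 mmol/kg

α₀ = 1 / (1 + K1/[H⁺] + K1K2/[H⁺]²) = 1 / (1 + 10^+1.56 + 10^+0.10)
   = 1 / (1 + 36.308 + 1.2589) = 1/38.567 = 0.02593
[CO2*] = α₀ × DIC = 0.02593 × 5.75 = 0.149 mmol/kg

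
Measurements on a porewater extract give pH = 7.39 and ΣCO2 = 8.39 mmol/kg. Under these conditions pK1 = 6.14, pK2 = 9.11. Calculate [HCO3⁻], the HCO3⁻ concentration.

α₁ = 1 / (1 + [H⁺]/K1 + K2/[H⁺]) = 1 / (1 + 10^-1.25 + 10^-1.72)
   = 1 / (1 + 0.056234 + 0.019055) = 1/1.0753 = 0.9300
[HCO3⁻] = α₁ × DIC = 0.9300 × 8.39 = 7.80 mmol/kg

[HCO3⁻] = 7.80 mmol/kg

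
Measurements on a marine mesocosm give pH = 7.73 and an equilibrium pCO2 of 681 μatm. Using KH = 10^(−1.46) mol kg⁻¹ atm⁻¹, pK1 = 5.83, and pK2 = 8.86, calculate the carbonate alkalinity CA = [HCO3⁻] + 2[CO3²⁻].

CA = 2.15 mmol/kg

[CO2*] = KH · pCO2 = 10^(−1.46) × 681×10^-6 = 2.361×10^-5 mol/kg
α₀ = 1/(1 + K1/[H⁺] + K1K2/[H⁺]²) = 1/(1 + 10^+1.90 + 10^+0.77) = 0.01158
DIC = [CO2*]/α₀ = 2.361×10^-5 / 0.01158 = 2.038 mmol/kg
CA = (α₁ + 2α₂)·DIC = (0.9202 + 2×0.06822) × 2.038 = 2.15 mmol/kg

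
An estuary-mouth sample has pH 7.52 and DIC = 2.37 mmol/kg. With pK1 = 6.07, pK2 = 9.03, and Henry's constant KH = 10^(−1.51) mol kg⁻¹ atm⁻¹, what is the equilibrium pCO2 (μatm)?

pCO2 = 2550 μatm

α₀ = 1 / (1 + K1/[H⁺] + K1K2/[H⁺]²) = 1 / (1 + 10^+1.45 + 10^-0.06)
   = 1 / (1 + 28.184 + 0.87096) = 1/30.055 = 0.03327
[CO2*] = α₀ × DIC = 0.03327 × 2.37 = 0.07886 mmol/kg
pCO2 = [CO2*]/KH = 7.886×10^-5 / 3.090×10^-2 = 2550 μatm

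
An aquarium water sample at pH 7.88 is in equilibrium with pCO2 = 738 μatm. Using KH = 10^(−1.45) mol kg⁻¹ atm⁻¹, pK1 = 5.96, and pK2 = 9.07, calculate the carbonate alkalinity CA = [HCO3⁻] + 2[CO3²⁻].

CA = 2.46 mmol/kg

[CO2*] = KH · pCO2 = 10^(−1.45) × 738×10^-6 = 2.619×10^-5 mol/kg
α₀ = 1/(1 + K1/[H⁺] + K1K2/[H⁺]²) = 1/(1 + 10^+1.92 + 10^+0.73) = 0.01117
DIC = [CO2*]/α₀ = 2.619×10^-5 / 0.01117 = 2.345 mmol/kg
CA = (α₁ + 2α₂)·DIC = (0.9289 + 2×0.05997) × 2.345 = 2.46 mmol/kg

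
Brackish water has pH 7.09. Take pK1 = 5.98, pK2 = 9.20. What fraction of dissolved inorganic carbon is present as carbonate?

α₂ = 1 / (1 + [H⁺]/K2 + [H⁺]²/(K1K2)) = 1 / (1 + 10^+2.11 + 10^+1.00)
   = 1 / (1 + 128.82 + 10.000) = 1/139.82 = 0.007152

α₂ = 0.00715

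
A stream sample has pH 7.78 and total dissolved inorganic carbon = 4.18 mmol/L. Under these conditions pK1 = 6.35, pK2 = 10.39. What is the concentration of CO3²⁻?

[CO3²⁻] = 9.87 μmol/L

α₂ = 1 / (1 + [H⁺]/K2 + [H⁺]²/(K1K2)) = 1 / (1 + 10^+2.61 + 10^+1.18)
   = 1 / (1 + 407.38 + 15.136) = 1/423.52 = 0.002361
[CO3²⁻] = α₂ × DIC = 0.002361 × 4.18 = 0.00987 mmol/L = 9.87 μmol/L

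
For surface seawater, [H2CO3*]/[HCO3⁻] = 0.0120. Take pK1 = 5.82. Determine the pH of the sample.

From K1 = [H⁺][HCO3⁻]/[H2CO3*]:  pH = pK1 − log₁₀([H2CO3*]/[HCO3⁻])
log₁₀(0.0120) = -1.921
pH = 5.82 − (-1.921) = 7.74

pH = 7.74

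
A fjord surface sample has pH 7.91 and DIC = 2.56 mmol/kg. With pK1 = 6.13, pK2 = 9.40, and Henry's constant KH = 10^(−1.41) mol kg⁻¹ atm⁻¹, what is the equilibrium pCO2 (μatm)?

pCO2 = 1040 μatm

α₀ = 1 / (1 + K1/[H⁺] + K1K2/[H⁺]²) = 1 / (1 + 10^+1.78 + 10^+0.29)
   = 1 / (1 + 60.256 + 1.9498) = 1/63.206 = 0.01582
[CO2*] = α₀ × DIC = 0.01582 × 2.56 = 0.04050 mmol/kg
pCO2 = [CO2*]/KH = 4.050×10^-5 / 3.890×10^-2 = 1040 μatm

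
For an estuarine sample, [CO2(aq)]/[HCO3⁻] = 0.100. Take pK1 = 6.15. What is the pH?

pH = 7.15

From K1 = [H⁺][HCO3⁻]/[CO2(aq)]:  pH = pK1 − log₁₀([CO2(aq)]/[HCO3⁻])
log₁₀(0.100) = -1.000
pH = 6.15 − (-1.000) = 7.15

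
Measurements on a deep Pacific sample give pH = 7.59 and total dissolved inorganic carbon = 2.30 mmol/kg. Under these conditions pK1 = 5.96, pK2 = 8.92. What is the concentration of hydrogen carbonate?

α₁ = 1 / (1 + [H⁺]/K1 + K2/[H⁺]) = 1 / (1 + 10^-1.63 + 10^-1.33)
   = 1 / (1 + 0.023442 + 0.046774) = 1/1.0702 = 0.9344
[HCO3⁻] = α₁ × DIC = 0.9344 × 2.30 = 2.15 mmol/kg

[HCO3⁻] = 2.15 mmol/kg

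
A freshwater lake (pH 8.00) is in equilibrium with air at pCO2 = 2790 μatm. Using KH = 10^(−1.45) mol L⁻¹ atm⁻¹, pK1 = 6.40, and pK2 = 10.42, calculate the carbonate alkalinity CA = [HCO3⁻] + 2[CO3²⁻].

[CO2*] = KH · pCO2 = 10^(−1.45) × 2790×10^-6 = 9.899×10^-5 mol/L
α₀ = 1/(1 + K1/[H⁺] + K1K2/[H⁺]²) = 1/(1 + 10^+1.60 + 10^-0.82) = 0.02441
DIC = [CO2*]/α₀ = 9.899×10^-5 / 0.02441 = 4.055 mmol/L
CA = (α₁ + 2α₂)·DIC = (0.9719 + 2×0.003695) × 4.055 = 3.97 mmol/L

CA = 3.97 mmol/L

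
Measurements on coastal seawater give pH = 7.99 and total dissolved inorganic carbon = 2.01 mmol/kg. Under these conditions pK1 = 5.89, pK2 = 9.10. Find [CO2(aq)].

[CO2*] = 14.7 μmol/kg

α₀ = 1 / (1 + K1/[H⁺] + K1K2/[H⁺]²) = 1 / (1 + 10^+2.10 + 10^+0.99)
   = 1 / (1 + 125.89 + 9.7724) = 1/136.66 = 0.007317
[CO2*] = α₀ × DIC = 0.007317 × 2.01 = 0.0147 mmol/kg = 14.7 μmol/kg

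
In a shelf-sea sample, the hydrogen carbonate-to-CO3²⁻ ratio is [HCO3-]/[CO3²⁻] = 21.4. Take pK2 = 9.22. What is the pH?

pH = 7.89

From K2 = [H⁺][CO3²⁻]/[HCO3-]:  pH = pK2 − log₁₀([HCO3-]/[CO3²⁻])
log₁₀(21.4) = +1.330
pH = 9.22 − (+1.330) = 7.89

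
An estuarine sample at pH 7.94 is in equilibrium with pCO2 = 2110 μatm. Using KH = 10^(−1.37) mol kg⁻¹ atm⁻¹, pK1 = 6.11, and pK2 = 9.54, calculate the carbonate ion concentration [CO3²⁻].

[CO2*] = KH · pCO2 = 10^(−1.37) × 2110×10^-6 = 9.001×10^-5 mol/kg
α₀ = 1/(1 + K1/[H⁺] + K1K2/[H⁺]²) = 1/(1 + 10^+1.83 + 10^+0.23) = 0.01422
DIC = [CO2*]/α₀ = 9.001×10^-5 / 0.01422 = 6.328 mmol/kg
[CO3²⁻] = α₂·DIC; α₂ = 0.02415, so [CO3²⁻] = 0.02415 × 6.328 = 0.153 mmol/kg

[CO3²⁻] = 0.153 mmol/kg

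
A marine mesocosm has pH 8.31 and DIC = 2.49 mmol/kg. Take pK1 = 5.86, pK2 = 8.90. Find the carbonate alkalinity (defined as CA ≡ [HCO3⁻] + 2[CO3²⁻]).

CA = [HCO3⁻] + 2[CO3²⁻] = (α₁ + 2α₂)·DIC
At pH 8.31: [H⁺]/K1 = 10^-2.45 = 0.0035481, K2/[H⁺] = 10^-0.59 = 0.25704
α₁ = 1/(1 + 0.0035481 + 0.25704) = 1/1.2606 = 0.7933; α₂ = α₁·K2/[H⁺] = 0.2039
α₁ + 2α₂ = 1.2011
CA = 1.2011 × 2.49 = 2.99 mmol/kg

CA = 2.99 mmol/kg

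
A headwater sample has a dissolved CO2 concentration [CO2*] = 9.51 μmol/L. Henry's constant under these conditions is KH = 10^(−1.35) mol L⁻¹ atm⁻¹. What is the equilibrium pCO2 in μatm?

KH = 10^(−1.35) = 4.467×10^-2 mol L⁻¹ atm⁻¹
pCO2 = [CO2*]/KH = 9.51×10^-6 / 4.467×10^-2 = 2.13×10^-4 atm = 213 μatm

pCO2 = 213 μatm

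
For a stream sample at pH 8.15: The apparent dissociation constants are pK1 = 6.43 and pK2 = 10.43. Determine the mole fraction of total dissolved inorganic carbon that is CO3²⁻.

α₂ = 1 / (1 + [H⁺]/K2 + [H⁺]²/(K1K2)) = 1 / (1 + 10^+2.28 + 10^+0.56)
   = 1 / (1 + 190.55 + 3.6308) = 1/195.18 = 0.005124

α₂ = 0.00512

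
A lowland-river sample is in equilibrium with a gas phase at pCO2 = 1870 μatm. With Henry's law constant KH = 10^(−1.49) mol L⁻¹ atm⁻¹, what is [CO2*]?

KH = 10^(−1.49) = 3.236×10^-2 mol L⁻¹ atm⁻¹
[CO2*] = KH · pCO2 = 3.236×10^-2 × 1870×10^-6 atm = 6.05×10^-5 mol/L

[CO2*] = 60.5 μmol/L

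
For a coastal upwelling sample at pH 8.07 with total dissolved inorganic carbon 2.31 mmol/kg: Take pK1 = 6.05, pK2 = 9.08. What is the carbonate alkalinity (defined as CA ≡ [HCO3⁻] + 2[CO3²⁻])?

CA = [HCO3⁻] + 2[CO3²⁻] = (α₁ + 2α₂)·DIC
At pH 8.07: [H⁺]/K1 = 10^-2.02 = 0.0095499, K2/[H⁺] = 10^-1.01 = 0.097724
α₁ = 1/(1 + 0.0095499 + 0.097724) = 1/1.1073 = 0.9031; α₂ = α₁·K2/[H⁺] = 0.08826
α₁ + 2α₂ = 1.0796
CA = 1.0796 × 2.31 = 2.49 mmol/kg

CA = 2.49 mmol/kg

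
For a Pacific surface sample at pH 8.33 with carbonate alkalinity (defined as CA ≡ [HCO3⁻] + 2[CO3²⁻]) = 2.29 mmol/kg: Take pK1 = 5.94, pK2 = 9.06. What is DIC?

DIC = 1.99 mmol/kg

CA = [HCO3⁻] + 2[CO3²⁻] = (α₁ + 2α₂)·DIC
At pH 8.33: [H⁺]/K1 = 10^-2.39 = 0.0040738, K2/[H⁺] = 10^-0.73 = 0.18621
α₁ = 1/(1 + 0.0040738 + 0.18621) = 1/1.1903 = 0.8401; α₂ = α₁·K2/[H⁺] = 0.1564
α₁ + 2α₂ = 1.1530
DIC = CA / (α₁ + 2α₂) = 2.29 / 1.1530 = 1.99 mmol/kg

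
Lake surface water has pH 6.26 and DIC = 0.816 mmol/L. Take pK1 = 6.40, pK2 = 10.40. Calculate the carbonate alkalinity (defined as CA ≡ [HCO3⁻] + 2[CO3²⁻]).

CA = [HCO3⁻] + 2[CO3²⁻] = (α₁ + 2α₂)·DIC
At pH 6.26: [H⁺]/K1 = 10^0.14 = 1.3804, K2/[H⁺] = 10^-4.14 = 7.2444×10^-5
α₁ = 1/(1 + 1.3804 + 7.2444×10^-5) = 1/2.3805 = 0.4201; α₂ = α₁·K2/[H⁺] = 3.043×10^-5
α₁ + 2α₂ = 0.4201
CA = 0.4201 × 0.816 = 0.343 mmol/L

CA = 0.343 mmol/L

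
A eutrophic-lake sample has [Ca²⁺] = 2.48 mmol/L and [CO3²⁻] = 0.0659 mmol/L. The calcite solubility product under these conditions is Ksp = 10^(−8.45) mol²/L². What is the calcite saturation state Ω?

Ω = 46.1

Ksp = 10^(−8.45) = 3.548×10^-9
Ω = [Ca²⁺][CO3²⁻]/Ksp = (2.48×10^-3)(0.0659×10^-3) / 3.548×10^-9 = 46.1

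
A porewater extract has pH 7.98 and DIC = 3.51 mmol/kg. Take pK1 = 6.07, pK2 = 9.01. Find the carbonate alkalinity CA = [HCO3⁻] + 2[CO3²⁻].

CA = [HCO3⁻] + 2[CO3²⁻] = (α₁ + 2α₂)·DIC
At pH 7.98: [H⁺]/K1 = 10^-1.91 = 0.012303, K2/[H⁺] = 10^-1.03 = 0.093325
α₁ = 1/(1 + 0.012303 + 0.093325) = 1/1.1056 = 0.9045; α₂ = α₁·K2/[H⁺] = 0.08441
α₁ + 2α₂ = 1.0733
CA = 1.0733 × 3.51 = 3.77 mmol/kg

CA = 3.77 mmol/kg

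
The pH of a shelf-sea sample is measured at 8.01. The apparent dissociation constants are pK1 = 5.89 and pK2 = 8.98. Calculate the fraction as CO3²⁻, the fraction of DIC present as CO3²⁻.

α₂ = 0.0961

α₂ = 1 / (1 + [H⁺]/K2 + [H⁺]²/(K1K2)) = 1 / (1 + 10^+0.97 + 10^-1.15)
   = 1 / (1 + 9.3325 + 0.070795) = 1/10.403 = 0.09612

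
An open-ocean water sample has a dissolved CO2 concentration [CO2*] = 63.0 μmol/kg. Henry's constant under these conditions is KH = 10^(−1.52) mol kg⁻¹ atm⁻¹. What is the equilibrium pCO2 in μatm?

KH = 10^(−1.52) = 3.020×10^-2 mol kg⁻¹ atm⁻¹
pCO2 = [CO2*]/KH = 63.0×10^-6 / 3.020×10^-2 = 2.09×10^-3 atm = 2090 μatm

pCO2 = 2090 μatm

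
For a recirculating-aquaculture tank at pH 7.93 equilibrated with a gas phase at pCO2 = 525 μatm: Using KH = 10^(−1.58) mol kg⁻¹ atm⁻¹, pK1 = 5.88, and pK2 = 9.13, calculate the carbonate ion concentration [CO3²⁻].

[CO3²⁻] = 0.0978 mmol/kg

[CO2*] = KH · pCO2 = 10^(−1.58) × 525×10^-6 = 1.381×10^-5 mol/kg
α₀ = 1/(1 + K1/[H⁺] + K1K2/[H⁺]²) = 1/(1 + 10^+2.05 + 10^+0.85) = 0.008314
DIC = [CO2*]/α₀ = 1.381×10^-5 / 0.008314 = 1.661 mmol/kg
[CO3²⁻] = α₂·DIC; α₂ = 0.05886, so [CO3²⁻] = 0.05886 × 1.661 = 0.0978 mmol/kg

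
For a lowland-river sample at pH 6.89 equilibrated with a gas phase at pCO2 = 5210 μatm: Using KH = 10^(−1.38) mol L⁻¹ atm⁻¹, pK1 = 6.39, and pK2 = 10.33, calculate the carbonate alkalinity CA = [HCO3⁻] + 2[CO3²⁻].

[CO2*] = KH · pCO2 = 10^(−1.38) × 5210×10^-6 = 2.172×10^-4 mol/L
α₀ = 1/(1 + K1/[H⁺] + K1K2/[H⁺]²) = 1/(1 + 10^+0.50 + 10^-2.94) = 0.2402
DIC = [CO2*]/α₀ = 2.172×10^-4 / 0.2402 = 0.9043 mmol/L
CA = (α₁ + 2α₂)·DIC = (0.7595 + 2×0.0002758) × 0.9043 = 0.687 mmol/L

CA = 0.687 mmol/L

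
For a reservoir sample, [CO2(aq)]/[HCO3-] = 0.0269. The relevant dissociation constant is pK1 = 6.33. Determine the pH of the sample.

pH = 7.90

From K1 = [H⁺][HCO3-]/[CO2(aq)]:  pH = pK1 − log₁₀([CO2(aq)]/[HCO3-])
log₁₀(0.0269) = -1.570
pH = 6.33 − (-1.570) = 7.90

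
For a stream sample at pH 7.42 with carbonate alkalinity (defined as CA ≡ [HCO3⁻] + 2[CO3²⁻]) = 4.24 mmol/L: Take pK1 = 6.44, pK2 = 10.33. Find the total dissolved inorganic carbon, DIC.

CA = [HCO3⁻] + 2[CO3²⁻] = (α₁ + 2α₂)·DIC
At pH 7.42: [H⁺]/K1 = 10^-0.98 = 0.10471, K2/[H⁺] = 10^-2.91 = 0.0012303
α₁ = 1/(1 + 0.10471 + 0.0012303) = 1/1.1059 = 0.9042; α₂ = α₁·K2/[H⁺] = 0.001112
α₁ + 2α₂ = 0.9064
DIC = CA / (α₁ + 2α₂) = 4.24 / 0.9064 = 4.68 mmol/L

DIC = 4.68 mmol/L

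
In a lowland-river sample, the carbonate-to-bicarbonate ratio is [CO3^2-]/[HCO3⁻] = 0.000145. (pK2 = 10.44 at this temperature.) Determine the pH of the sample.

From K2 = [H⁺][CO3^2-]/[HCO3⁻]:  pH = pK2 + log₁₀([CO3^2-]/[HCO3⁻])
log₁₀(0.000145) = -3.839
pH = 10.44 + (-3.839) = 6.60

pH = 6.60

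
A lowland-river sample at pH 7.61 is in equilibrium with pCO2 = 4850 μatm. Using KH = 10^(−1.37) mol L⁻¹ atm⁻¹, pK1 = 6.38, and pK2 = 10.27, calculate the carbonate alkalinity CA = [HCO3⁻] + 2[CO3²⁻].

CA = 3.53 mmol/L

[CO2*] = KH · pCO2 = 10^(−1.37) × 4850×10^-6 = 2.069×10^-4 mol/L
α₀ = 1/(1 + K1/[H⁺] + K1K2/[H⁺]²) = 1/(1 + 10^+1.23 + 10^-1.43) = 0.05550
DIC = [CO2*]/α₀ = 2.069×10^-4 / 0.05550 = 3.728 mmol/L
CA = (α₁ + 2α₂)·DIC = (0.9424 + 2×0.002062) × 3.728 = 3.53 mmol/L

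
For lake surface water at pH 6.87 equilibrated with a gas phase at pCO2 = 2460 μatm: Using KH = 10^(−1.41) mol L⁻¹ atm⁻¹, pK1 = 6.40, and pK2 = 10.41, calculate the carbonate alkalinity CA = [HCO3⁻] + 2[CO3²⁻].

[CO2*] = KH · pCO2 = 10^(−1.41) × 2460×10^-6 = 9.571×10^-5 mol/L
α₀ = 1/(1 + K1/[H⁺] + K1K2/[H⁺]²) = 1/(1 + 10^+0.47 + 10^-3.07) = 0.2530
DIC = [CO2*]/α₀ = 9.571×10^-5 / 0.2530 = 0.3782 mmol/L
CA = (α₁ + 2α₂)·DIC = (0.7468 + 2×0.0002154) × 0.3782 = 0.283 mmol/L

CA = 0.283 mmol/L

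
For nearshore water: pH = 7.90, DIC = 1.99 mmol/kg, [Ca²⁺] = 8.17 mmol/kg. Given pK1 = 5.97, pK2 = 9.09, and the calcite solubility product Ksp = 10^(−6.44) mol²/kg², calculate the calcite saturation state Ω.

α₂ = 1 / (1 + [H⁺]/K2 + [H⁺]²/(K1K2)) = 1 / (1 + 10^+1.19 + 10^-0.74)
   = 1 / (1 + 15.488 + 0.18197) = 1/16.670 = 0.05999
[CO3²⁻] = α₂ × DIC = 0.05999 × 1.99 = 0.1194 mmol/kg
Ksp = 10^(−6.44) = 3.631×10^-7
Ω = [Ca²⁺][CO3²⁻]/Ksp = (8.17×10^-3)(1.194×10^-4) / 3.631×10^-7 = 2.69

Ω = 2.69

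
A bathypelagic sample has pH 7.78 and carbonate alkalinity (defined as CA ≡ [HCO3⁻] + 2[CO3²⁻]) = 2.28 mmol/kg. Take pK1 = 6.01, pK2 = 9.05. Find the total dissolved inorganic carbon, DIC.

DIC = 2.20 mmol/kg

CA = [HCO3⁻] + 2[CO3²⁻] = (α₁ + 2α₂)·DIC
At pH 7.78: [H⁺]/K1 = 10^-1.77 = 0.016982, K2/[H⁺] = 10^-1.27 = 0.053703
α₁ = 1/(1 + 0.016982 + 0.053703) = 1/1.0707 = 0.9340; α₂ = α₁·K2/[H⁺] = 0.05016
α₁ + 2α₂ = 1.0343
DIC = CA / (α₁ + 2α₂) = 2.28 / 1.0343 = 2.20 mmol/kg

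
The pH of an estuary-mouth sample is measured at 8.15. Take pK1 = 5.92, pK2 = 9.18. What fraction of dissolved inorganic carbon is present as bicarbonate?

α₁ = 0.910

α₁ = 1 / (1 + [H⁺]/K1 + K2/[H⁺]) = 1 / (1 + 10^-2.23 + 10^-1.03)
   = 1 / (1 + 0.0058884 + 0.093325) = 1/1.0992 = 0.9097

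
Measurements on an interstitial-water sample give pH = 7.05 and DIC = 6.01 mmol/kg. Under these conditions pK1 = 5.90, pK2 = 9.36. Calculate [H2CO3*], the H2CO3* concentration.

[CO2*] = 0.396 mmol/kg

α₀ = 1 / (1 + K1/[H⁺] + K1K2/[H⁺]²) = 1 / (1 + 10^+1.15 + 10^-1.16)
   = 1 / (1 + 14.125 + 0.069183) = 1/15.195 = 0.06581
[CO2*] = α₀ × DIC = 0.06581 × 6.01 = 0.396 mmol/kg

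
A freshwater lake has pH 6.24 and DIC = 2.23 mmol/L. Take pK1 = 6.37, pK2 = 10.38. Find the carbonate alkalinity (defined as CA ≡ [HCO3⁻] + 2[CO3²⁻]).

CA = [HCO3⁻] + 2[CO3²⁻] = (α₁ + 2α₂)·DIC
At pH 6.24: [H⁺]/K1 = 10^0.13 = 1.3490, K2/[H⁺] = 10^-4.14 = 7.2444×10^-5
α₁ = 1/(1 + 1.3490 + 7.2444×10^-5) = 1/2.3490 = 0.4257; α₂ = α₁·K2/[H⁺] = 3.084×10^-5
α₁ + 2α₂ = 0.4258
CA = 0.4258 × 2.23 = 0.949 mmol/L

CA = 0.949 mmol/L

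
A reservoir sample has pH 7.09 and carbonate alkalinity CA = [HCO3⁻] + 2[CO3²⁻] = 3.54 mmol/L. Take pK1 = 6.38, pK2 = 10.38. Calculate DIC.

CA = [HCO3⁻] + 2[CO3²⁻] = (α₁ + 2α₂)·DIC
At pH 7.09: [H⁺]/K1 = 10^-0.71 = 0.19498, K2/[H⁺] = 10^-3.29 = 0.00051286
α₁ = 1/(1 + 0.19498 + 0.00051286) = 1/1.1955 = 0.8365; α₂ = α₁·K2/[H⁺] = 0.0004290
α₁ + 2α₂ = 0.8373
DIC = CA / (α₁ + 2α₂) = 3.54 / 0.8373 = 4.23 mmol/L

DIC = 4.23 mmol/L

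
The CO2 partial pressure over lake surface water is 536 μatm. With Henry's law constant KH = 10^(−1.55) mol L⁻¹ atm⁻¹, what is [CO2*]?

[CO2*] = 15.1 μmol/L

KH = 10^(−1.55) = 2.818×10^-2 mol L⁻¹ atm⁻¹
[CO2*] = KH · pCO2 = 2.818×10^-2 × 536×10^-6 atm = 1.51×10^-5 mol/L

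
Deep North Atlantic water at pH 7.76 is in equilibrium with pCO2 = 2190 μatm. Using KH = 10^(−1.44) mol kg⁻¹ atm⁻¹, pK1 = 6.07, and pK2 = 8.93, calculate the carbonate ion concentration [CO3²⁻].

[CO3²⁻] = 0.263 mmol/kg

[CO2*] = KH · pCO2 = 10^(−1.44) × 2190×10^-6 = 7.951×10^-5 mol/kg
α₀ = 1/(1 + K1/[H⁺] + K1K2/[H⁺]²) = 1/(1 + 10^+1.69 + 10^+0.52) = 0.01877
DIC = [CO2*]/α₀ = 7.951×10^-5 / 0.01877 = 4.237 mmol/kg
[CO3²⁻] = α₂·DIC; α₂ = 0.06214, so [CO3²⁻] = 0.06214 × 4.237 = 0.263 mmol/kg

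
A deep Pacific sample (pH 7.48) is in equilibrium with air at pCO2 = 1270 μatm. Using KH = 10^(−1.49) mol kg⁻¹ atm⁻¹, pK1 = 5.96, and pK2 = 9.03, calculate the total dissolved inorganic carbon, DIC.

DIC = 1.44 mmol/kg

[CO2*] = KH · pCO2 = 10^(−1.49) × 1270×10^-6 = 4.110×10^-5 mol/kg
α₀ = 1/(1 + K1/[H⁺] + K1K2/[H⁺]²) = 1/(1 + 10^+1.52 + 10^-0.03) = 0.02853
DIC = [CO2*]/α₀ = 4.110×10^-5 / 0.02853 = 1.44 mmol/kg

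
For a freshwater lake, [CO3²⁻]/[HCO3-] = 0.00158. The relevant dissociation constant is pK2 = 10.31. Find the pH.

From K2 = [H⁺][CO3²⁻]/[HCO3-]:  pH = pK2 + log₁₀([CO3²⁻]/[HCO3-])
log₁₀(0.00158) = -2.801
pH = 10.31 + (-2.801) = 7.51

pH = 7.51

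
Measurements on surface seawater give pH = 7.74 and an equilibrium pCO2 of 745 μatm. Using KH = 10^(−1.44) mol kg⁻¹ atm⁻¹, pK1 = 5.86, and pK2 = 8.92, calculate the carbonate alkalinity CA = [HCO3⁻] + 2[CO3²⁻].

CA = 2.32 mmol/kg

[CO2*] = KH · pCO2 = 10^(−1.44) × 745×10^-6 = 2.705×10^-5 mol/kg
α₀ = 1/(1 + K1/[H⁺] + K1K2/[H⁺]²) = 1/(1 + 10^+1.88 + 10^+0.70) = 0.01221
DIC = [CO2*]/α₀ = 2.705×10^-5 / 0.01221 = 2.215 mmol/kg
CA = (α₁ + 2α₂)·DIC = (0.9266 + 2×0.06122) × 2.215 = 2.32 mmol/kg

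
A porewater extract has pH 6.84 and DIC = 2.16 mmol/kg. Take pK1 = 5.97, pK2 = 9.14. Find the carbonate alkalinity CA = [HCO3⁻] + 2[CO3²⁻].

CA = [HCO3⁻] + 2[CO3²⁻] = (α₁ + 2α₂)·DIC
At pH 6.84: [H⁺]/K1 = 10^-0.87 = 0.13490, K2/[H⁺] = 10^-2.30 = 0.0050119
α₁ = 1/(1 + 0.13490 + 0.0050119) = 1/1.1399 = 0.8773; α₂ = α₁·K2/[H⁺] = 0.004397
α₁ + 2α₂ = 0.8861
CA = 0.8861 × 2.16 = 1.91 mmol/kg

CA = 1.91 mmol/kg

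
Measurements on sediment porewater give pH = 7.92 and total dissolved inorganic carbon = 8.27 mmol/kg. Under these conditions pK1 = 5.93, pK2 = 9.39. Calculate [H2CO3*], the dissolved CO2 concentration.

[CO2*] = 0.0811 mmol/kg

α₀ = 1 / (1 + K1/[H⁺] + K1K2/[H⁺]²) = 1 / (1 + 10^+1.99 + 10^+0.52)
   = 1 / (1 + 97.724 + 3.3113) = 1/102.04 = 0.009801
[CO2*] = α₀ × DIC = 0.009801 × 8.27 = 0.0811 mmol/kg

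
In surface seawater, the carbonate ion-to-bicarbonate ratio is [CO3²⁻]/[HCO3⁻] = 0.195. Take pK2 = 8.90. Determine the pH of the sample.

From K2 = [H⁺][CO3²⁻]/[HCO3⁻]:  pH = pK2 + log₁₀([CO3²⁻]/[HCO3⁻])
log₁₀(0.195) = -0.710
pH = 8.90 + (-0.710) = 8.19

pH = 8.19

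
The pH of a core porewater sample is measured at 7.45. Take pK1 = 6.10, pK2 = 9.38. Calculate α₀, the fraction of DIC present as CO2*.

α₀ = 1 / (1 + K1/[H⁺] + K1K2/[H⁺]²) = 1 / (1 + 10^+1.35 + 10^-0.58)
   = 1 / (1 + 22.387 + 0.26303) = 1/23.650 = 0.04228

α₀ = 0.0423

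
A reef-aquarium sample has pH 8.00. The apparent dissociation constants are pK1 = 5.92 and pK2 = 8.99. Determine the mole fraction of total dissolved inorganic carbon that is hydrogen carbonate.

α₁ = 0.900

α₁ = 1 / (1 + [H⁺]/K1 + K2/[H⁺]) = 1 / (1 + 10^-2.08 + 10^-0.99)
   = 1 / (1 + 0.0083176 + 0.10233) = 1/1.1106 = 0.9004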